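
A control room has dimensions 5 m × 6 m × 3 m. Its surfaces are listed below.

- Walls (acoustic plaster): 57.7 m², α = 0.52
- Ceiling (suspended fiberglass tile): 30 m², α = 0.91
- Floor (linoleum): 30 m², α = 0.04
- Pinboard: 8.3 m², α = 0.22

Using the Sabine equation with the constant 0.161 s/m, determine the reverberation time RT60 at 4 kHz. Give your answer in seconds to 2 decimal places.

Total absorption A = 57.7×0.52 + 30×0.91 + 30×0.04 + 8.3×0.22
  = 30.004 + 27.300 + 1.200 + 1.826 = 60.330 m² sabins.
Volume V = 5 × 6 × 3 = 90 m³.
RT60 = 0.161 · V / A = 0.161 × 90 / 60.330 = 0.24 s.

0.24 seconds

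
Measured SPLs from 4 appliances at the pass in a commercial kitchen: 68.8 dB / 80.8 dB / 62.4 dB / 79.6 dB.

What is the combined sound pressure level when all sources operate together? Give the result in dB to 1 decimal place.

Converting to relative power and adding: 10^(68.8/10) + 10^(80.8/10) + 10^(62.4/10) + 10^(79.6/10) = 2.208e+08.
Back to dB: 10·log₁₀ Σ = 83.4 dB.

83.4 dB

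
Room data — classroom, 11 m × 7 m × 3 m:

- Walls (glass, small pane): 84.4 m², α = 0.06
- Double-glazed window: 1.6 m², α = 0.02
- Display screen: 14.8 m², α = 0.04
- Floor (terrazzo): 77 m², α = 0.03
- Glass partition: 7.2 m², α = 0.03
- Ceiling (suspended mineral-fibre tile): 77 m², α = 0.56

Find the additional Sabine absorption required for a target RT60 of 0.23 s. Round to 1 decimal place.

Summing Sᵢαᵢ: 5.064 + 0.032 + 0.592 + 2.310 + 0.216 + 43.120 → A₁ = 51.334 sabins.
For T = 0.23 s, need A₂ = 0.161·V/T = 0.161·231/0.23 = 161.700 sabins.
ΔA = A₂ − A₁ = 161.700 − 51.334 = 110.4 sabins.

110.4 sabins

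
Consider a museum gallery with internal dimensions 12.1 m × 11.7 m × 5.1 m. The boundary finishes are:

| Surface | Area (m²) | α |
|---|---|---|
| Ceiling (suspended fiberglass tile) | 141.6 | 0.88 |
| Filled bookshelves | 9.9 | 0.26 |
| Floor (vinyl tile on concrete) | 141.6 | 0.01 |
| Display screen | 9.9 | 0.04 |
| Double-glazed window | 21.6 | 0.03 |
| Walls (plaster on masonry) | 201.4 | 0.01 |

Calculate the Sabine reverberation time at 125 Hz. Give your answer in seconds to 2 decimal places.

0.88 s

Summing Sᵢαᵢ: 124.608 + 2.574 + 1.416 + 0.396 + 0.648 + 2.014 → A = 131.656 sabins.
V = 12.1·11.7·5.1 = 722.007 m³.
Sabine: RT60 = 0.161 × 722.007 / 131.656 = 0.88 s.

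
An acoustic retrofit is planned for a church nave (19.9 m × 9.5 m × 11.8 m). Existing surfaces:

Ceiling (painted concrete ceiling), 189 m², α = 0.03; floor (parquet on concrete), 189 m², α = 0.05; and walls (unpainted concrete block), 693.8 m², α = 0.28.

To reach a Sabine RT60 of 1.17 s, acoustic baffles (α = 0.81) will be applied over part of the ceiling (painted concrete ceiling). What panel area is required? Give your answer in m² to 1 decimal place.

Equivalent absorption area: A₁ = 189*0.03 + 189*0.05 + 693.8*0.28 = 209.384 m².
Required A₂ = 0.161·2230.79/1.17 = 306.972 sabins.
Absorption to add: 306.972 − 209.384 = 97.588 sabins.
Each m² of panel replacing the ceiling (painted concrete ceiling) adds (0.81 − 0.03) = 0.78 sabins.
Panel area = 97.588 / 0.78 = 125.1 m².

125.1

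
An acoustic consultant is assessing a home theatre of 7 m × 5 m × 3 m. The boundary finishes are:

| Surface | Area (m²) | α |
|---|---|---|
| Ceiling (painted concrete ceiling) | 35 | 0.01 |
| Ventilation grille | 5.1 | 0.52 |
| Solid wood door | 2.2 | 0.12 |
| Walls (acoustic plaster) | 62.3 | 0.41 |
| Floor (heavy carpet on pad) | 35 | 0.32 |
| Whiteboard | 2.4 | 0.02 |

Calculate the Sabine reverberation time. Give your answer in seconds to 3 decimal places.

Equivalent absorption area: A = 35×0.01 + 5.1×0.52 + 2.2×0.12 + 62.3×0.41 + 35×0.32 + 2.4×0.02 = 40.057 m².
Volume V = 7 × 5 × 3 = 105 m³.
RT60 = 0.161 · V / A = 0.161 × 105 / 40.057 = 0.422 s.

0.422 s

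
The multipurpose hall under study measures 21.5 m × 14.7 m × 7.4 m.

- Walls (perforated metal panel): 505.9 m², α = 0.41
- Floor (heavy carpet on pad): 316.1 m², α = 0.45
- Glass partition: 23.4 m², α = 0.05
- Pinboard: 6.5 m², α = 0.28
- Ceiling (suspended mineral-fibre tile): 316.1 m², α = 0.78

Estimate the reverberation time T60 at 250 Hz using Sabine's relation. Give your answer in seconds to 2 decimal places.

0.63 seconds

Total absorption A = 505.9·0.41 + 316.1·0.45 + 23.4·0.05 + 6.5·0.28 + 316.1·0.78
  = 207.419 + 142.245 + 1.170 + 1.820 + 246.558 = 599.212 m² sabins.
Room volume: 2338.77 m³.
T = 0.161 V/A = 0.161·2338.77/599.212 = 0.63 s.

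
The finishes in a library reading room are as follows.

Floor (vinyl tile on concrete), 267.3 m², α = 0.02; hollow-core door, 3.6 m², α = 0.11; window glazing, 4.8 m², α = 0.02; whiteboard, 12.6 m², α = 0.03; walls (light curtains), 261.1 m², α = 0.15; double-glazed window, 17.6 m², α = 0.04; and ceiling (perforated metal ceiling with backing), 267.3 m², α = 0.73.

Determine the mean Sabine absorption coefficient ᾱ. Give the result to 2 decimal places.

0.29

S = Σ Sᵢ = 267.3 + 3.6 + 4.8 + 12.6 + 261.1 + 17.6 + 267.3 = 834.3 m².
Weighted sum Σ Sα = 241.214.
ᾱ = A/S = 0.29.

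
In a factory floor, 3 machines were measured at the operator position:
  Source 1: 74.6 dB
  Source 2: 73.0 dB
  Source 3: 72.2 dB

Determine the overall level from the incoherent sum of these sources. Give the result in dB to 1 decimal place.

Σ 10^(Lᵢ/10) = 6.539e+07.
L_total = 10·log₁₀(6.539e+07) = 78.2 dB.

78.2 dB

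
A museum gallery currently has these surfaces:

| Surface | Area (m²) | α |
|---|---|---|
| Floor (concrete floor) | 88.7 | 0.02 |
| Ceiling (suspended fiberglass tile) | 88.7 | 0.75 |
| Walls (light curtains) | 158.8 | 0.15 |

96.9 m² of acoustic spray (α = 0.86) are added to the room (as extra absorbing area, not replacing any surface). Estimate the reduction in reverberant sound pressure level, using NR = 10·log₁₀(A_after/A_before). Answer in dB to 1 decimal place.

2.8 dB

Equivalent absorption area: A_before = 88.7*0.02 + 88.7*0.75 + 158.8*0.15 = 92.119 m².
Added absorption = 96.9 × 0.86 = 83.334 sabins.
A_after = 92.119 + 83.334 = 175.453 sabins.
NR = 10·log₁₀(175.453/92.119) = 2.8 dB.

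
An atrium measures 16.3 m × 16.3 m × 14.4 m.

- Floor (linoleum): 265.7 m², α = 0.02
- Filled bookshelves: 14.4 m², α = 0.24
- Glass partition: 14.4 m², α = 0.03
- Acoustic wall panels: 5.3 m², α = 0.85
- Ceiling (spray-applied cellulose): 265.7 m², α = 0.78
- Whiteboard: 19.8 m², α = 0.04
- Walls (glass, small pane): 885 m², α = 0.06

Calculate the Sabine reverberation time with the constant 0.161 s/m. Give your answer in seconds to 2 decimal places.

Equivalent absorption area: A = 265.7*0.02 + 14.4*0.24 + 14.4*0.03 + 5.3*0.85 + 265.7*0.78 + 19.8*0.04 + 885*0.06 = 274.845 m².
Room volume: 3825.936 m³.
T = 0.161 V/A = 0.161·3825.936/274.845 = 2.24 s.

2.24 sec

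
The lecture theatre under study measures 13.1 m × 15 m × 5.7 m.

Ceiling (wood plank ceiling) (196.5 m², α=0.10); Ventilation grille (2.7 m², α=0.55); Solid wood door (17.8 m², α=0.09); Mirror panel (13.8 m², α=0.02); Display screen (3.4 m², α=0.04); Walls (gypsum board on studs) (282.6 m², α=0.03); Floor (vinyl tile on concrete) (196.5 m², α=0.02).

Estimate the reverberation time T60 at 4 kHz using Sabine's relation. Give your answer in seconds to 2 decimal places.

5.07 s

Summing Sᵢαᵢ: 19.650 + 1.485 + 1.602 + 0.276 + 0.136 + 8.478 + 3.930 → A = 35.557 sabins.
V = 13.1·15·5.7 = 1120.05 m³.
RT60 = 0.161 · V / A = 0.161 × 1120.05 / 35.557 = 5.07 s.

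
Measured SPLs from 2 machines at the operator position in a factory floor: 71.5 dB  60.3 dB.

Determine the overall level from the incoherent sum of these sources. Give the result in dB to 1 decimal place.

Converting to relative power and adding: 10^(71.5/10) + 10^(60.3/10) = 1.52e+07.
Back to dB: 10·log₁₀ Σ = 71.8 dB.

71.8 dB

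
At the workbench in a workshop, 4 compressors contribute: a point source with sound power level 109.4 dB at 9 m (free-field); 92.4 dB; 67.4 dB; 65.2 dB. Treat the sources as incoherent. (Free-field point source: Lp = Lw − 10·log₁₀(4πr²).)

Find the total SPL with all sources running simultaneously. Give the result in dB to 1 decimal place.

Source at 9 m: Lp = 109.4 − 10·log₁₀(4π·9²) = 109.4 − 10·log₁₀(1017.876) = 79.3 dB.
Σ 10^(Lᵢ/10) = 1.832e+09.
Combined level = 10 log₁₀(1.832e+09) = 92.6 dB.

92.6 dB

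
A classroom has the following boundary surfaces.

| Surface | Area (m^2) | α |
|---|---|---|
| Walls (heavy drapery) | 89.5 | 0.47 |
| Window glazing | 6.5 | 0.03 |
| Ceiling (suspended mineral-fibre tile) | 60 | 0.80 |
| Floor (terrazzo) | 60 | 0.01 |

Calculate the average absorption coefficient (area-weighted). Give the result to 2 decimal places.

Total surface area S = 216.0 m^2.
A = 89.5*0.47 + 6.5*0.03 + 60*0.80 + 60*0.01 = 90.860 sabins.
ᾱ = 90.860 / 216.0 = 0.42.

0.42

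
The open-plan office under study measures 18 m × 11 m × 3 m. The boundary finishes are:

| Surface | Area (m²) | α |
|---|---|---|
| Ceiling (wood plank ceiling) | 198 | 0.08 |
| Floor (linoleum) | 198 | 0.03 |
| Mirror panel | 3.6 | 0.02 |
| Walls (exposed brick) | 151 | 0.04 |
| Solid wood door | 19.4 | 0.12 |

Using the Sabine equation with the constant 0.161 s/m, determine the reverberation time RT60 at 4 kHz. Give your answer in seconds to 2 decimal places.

Total absorption A = 198*0.08 + 198*0.03 + 3.6*0.02 + 151*0.04 + 19.4*0.12
  = 15.840 + 5.940 + 0.072 + 6.040 + 2.328 = 30.220 m² sabins.
Volume V = 18 × 11 × 3 = 594 m³.
T = 0.161 V/A = 0.161·594/30.220 = 3.16 s.

3.16 sec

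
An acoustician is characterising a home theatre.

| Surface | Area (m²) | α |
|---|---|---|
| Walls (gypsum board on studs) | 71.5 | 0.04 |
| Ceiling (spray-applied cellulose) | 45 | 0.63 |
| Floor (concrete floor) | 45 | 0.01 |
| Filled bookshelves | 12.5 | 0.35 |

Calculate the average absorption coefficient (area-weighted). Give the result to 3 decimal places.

0.207

Total surface area S = 174.0 m².
Weighted sum Σ Sα = 36.035.
ᾱ = A/S = 0.207.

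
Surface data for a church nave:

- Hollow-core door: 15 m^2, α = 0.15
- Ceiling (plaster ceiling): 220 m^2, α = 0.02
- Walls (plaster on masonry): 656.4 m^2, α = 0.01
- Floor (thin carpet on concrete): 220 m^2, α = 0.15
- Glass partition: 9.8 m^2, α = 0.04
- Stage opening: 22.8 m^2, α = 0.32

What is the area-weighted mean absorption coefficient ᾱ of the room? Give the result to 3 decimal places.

S = Σ Sᵢ = 15 + 220 + 656.4 + 220 + 9.8 + 22.8 = 1144.0 m^2.
Σ(Sᵢαᵢ) = 15×0.15 + 220×0.02 + 656.4×0.01 + 220×0.15 + 9.8×0.04 + 22.8×0.32 = 53.902.
ᾱ = A/S = 0.047.

0.047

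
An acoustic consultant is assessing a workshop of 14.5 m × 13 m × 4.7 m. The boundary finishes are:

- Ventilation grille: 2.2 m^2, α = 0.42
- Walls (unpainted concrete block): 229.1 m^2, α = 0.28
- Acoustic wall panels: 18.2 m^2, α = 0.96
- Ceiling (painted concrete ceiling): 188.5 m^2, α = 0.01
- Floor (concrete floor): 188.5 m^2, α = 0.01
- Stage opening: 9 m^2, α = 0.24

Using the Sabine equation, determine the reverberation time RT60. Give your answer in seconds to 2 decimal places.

Total absorption A = 2.2·0.42 + 229.1·0.28 + 18.2·0.96 + 188.5·0.01 + 188.5·0.01 + 9·0.24
  = 0.924 + 64.148 + 17.472 + 1.885 + 1.885 + 2.160 = 88.474 m^2 sabins.
Volume V = 14.5 × 13 × 4.7 = 885.95 m³.
T = 0.161 V/A = 0.161·885.95/88.474 = 1.61 s.

1.61 sec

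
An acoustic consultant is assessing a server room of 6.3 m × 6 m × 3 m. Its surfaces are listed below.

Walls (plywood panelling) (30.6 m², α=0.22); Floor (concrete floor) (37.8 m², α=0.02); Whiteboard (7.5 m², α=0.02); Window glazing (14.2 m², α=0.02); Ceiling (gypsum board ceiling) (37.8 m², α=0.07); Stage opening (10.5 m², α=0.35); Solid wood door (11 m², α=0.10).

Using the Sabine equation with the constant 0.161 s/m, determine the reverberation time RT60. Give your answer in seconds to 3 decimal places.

1.190 s

Equivalent absorption area: A = 30.6*0.22 + 37.8*0.02 + 7.5*0.02 + 14.2*0.02 + 37.8*0.07 + 10.5*0.35 + 11*0.10 = 15.343 m².
Room volume: 113.4 m³.
T = 0.161 V/A = 0.161·113.4/15.343 = 1.190 s.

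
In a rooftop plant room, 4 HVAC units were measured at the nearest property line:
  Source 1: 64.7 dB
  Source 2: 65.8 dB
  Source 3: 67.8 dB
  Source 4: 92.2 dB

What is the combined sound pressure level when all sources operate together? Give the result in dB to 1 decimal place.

Σ 10^(Lᵢ/10) = 1.672e+09.
Combined level = 10 log₁₀(1.672e+09) = 92.2 dB.

92.2 dB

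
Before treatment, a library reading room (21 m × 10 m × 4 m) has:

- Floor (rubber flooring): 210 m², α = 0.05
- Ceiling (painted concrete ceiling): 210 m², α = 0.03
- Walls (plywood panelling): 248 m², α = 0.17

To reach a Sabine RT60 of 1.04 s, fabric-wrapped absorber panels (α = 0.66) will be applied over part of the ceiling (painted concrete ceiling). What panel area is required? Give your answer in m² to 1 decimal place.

112.8

Total absorption A₁ = 210·0.05 + 210·0.03 + 248·0.17
  = 10.500 + 6.300 + 42.160 = 58.960 m² sabins.
Required A₂ = 0.161·840/1.04 = 130.038 sabins.
Absorption to add: 130.038 − 58.960 = 71.078 sabins.
Net gain per m²: Δα = 0.66 − 0.03 = 0.63.
Panel area = 71.078 / 0.63 = 112.8 m².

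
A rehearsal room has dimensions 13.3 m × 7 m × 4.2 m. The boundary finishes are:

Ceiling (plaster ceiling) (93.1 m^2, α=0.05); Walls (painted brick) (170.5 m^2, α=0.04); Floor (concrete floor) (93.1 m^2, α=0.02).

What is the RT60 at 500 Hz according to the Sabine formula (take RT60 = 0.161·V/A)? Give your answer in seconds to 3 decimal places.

Equivalent absorption area: A = 93.1*0.05 + 170.5*0.04 + 93.1*0.02 = 13.337 m^2.
V = 13.3·7·4.2 = 391.02 m³.
RT60 = 0.161 · V / A = 0.161 × 391.02 / 13.337 = 4.720 s.

4.720 s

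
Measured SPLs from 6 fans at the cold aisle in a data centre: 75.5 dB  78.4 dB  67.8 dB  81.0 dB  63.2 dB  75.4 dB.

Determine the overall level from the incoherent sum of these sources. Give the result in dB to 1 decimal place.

Sum in the linear (power) domain: Σ 10^(Lᵢ/10) = 10^(75.5/10) + 10^(78.4/10) + 10^(67.8/10) + 10^(81.0/10) + 10^(63.2/10) + 10^(75.4/10) = 2.733e+08.
Combined level = 10 log₁₀(2.733e+08) = 84.4 dB.

84.4 dB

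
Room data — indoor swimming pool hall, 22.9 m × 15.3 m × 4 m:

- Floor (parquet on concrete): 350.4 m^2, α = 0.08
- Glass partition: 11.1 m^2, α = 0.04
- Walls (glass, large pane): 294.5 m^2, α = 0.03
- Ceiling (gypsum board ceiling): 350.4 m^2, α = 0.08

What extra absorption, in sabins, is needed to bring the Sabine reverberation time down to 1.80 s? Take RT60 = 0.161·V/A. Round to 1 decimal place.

Total absorption A₁ = 350.4*0.08 + 11.1*0.04 + 294.5*0.03 + 350.4*0.08
  = 28.032 + 0.444 + 8.835 + 28.032 = 65.343 m^2 sabins.
V = 1401.48 m³. Required absorption A₂ = 0.161 × 1401.48 / 1.80 = 125.355 sabins.
Additional absorption ΔA = 125.355 − 65.343 = 60.0 sabins.

60.0 sabins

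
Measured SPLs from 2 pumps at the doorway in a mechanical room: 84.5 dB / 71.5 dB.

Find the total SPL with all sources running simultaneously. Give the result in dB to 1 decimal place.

Converting to relative power and adding: 10^(84.5/10) + 10^(71.5/10) = 2.96e+08.
L_total = 10·log₁₀(2.96e+08) = 84.7 dB.

84.7 dB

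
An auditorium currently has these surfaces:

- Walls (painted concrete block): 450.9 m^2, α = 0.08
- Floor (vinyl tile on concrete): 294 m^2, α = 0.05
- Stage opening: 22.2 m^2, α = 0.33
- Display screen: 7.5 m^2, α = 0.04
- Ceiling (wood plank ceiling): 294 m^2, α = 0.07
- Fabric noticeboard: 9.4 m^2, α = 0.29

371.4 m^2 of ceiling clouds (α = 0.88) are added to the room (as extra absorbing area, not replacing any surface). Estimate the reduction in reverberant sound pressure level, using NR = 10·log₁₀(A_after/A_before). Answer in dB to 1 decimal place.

7.0 dB

Equivalent absorption area: A_before = 450.9*0.08 + 294*0.05 + 22.2*0.33 + 7.5*0.04 + 294*0.07 + 9.4*0.29 = 81.704 m^2.
Treatment contributes 371.4·0.88 = 326.832 sabins.
A_after = 81.704 + 326.832 = 408.536 sabins.
Reduction = 10 log₁₀(A_after/A_before) = 10 log₁₀(5.0002) = 7.0 dB.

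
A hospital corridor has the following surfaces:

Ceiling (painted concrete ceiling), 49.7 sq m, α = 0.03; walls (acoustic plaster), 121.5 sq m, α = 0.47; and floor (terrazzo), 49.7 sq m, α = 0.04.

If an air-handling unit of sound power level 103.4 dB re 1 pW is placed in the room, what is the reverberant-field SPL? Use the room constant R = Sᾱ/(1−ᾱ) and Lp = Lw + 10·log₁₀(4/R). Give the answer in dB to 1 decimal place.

90.2 dB

A = 60.584 sabins; S = 220.9 sq m.
ᾱ = 60.584/220.9 = 0.2743; R = Sᾱ/(1−ᾱ) = 60.584/(1−0.2743) = 83.484 sq m.
Lp = 103.4 + 10·log₁₀(4/83.484) = 103.4 + (-13.20) = 90.2 dB.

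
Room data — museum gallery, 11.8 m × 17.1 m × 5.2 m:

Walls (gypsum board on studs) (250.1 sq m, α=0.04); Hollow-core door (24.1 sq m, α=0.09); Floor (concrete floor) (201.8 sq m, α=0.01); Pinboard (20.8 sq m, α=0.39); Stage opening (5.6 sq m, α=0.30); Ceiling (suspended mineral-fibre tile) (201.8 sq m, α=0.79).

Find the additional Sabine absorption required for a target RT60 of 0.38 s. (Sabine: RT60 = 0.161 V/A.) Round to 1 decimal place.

261.1 sabins

Total absorption A₁ = 250.1*0.04 + 24.1*0.09 + 201.8*0.01 + 20.8*0.39 + 5.6*0.30 + 201.8*0.79
  = 10.004 + 2.169 + 2.018 + 8.112 + 1.680 + 159.422 = 183.405 sq m sabins.
For T = 0.38 s, need A₂ = 0.161·V/T = 0.161·1049.256/0.38 = 444.553 sabins.
Additional absorption ΔA = 444.553 − 183.405 = 261.1 sabins.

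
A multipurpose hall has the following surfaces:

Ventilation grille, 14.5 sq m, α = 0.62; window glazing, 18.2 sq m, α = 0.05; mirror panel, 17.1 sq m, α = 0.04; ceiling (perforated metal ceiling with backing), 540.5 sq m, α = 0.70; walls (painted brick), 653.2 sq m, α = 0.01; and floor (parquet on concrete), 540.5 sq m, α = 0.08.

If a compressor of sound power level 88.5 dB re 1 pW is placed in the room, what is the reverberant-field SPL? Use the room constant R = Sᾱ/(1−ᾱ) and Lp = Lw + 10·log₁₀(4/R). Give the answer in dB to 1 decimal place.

66.9 dB

A = 438.706 sabins; S = 1784.0 sq m.
ᾱ = 0.2459, so room constant R = A/(1−ᾱ) = 581.761 sq m.
Lp = Lw + 10 log₁₀(4/R) = 88.5 -21.63 = 66.9 dB.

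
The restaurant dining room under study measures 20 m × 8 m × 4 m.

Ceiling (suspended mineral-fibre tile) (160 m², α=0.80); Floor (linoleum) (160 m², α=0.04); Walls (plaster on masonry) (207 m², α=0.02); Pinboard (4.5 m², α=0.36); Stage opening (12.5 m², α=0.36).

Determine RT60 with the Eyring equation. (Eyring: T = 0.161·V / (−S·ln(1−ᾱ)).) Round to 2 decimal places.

0.61 seconds

S = Σ Sᵢ = 544.0 m².
Absorption A = 160·0.80 + 160·0.04 + 207·0.02 + 4.5·0.36 + 12.5·0.36 = 144.660 sabins.
Mean coefficient ᾱ = A/S = 0.2659.
Eyring denominator: −S ln(1−ᾱ) = 168.156.
V = 20 × 8 × 4 = 640 m³.
RT60 = 0.161 × 640 / 168.156 = 0.61 s.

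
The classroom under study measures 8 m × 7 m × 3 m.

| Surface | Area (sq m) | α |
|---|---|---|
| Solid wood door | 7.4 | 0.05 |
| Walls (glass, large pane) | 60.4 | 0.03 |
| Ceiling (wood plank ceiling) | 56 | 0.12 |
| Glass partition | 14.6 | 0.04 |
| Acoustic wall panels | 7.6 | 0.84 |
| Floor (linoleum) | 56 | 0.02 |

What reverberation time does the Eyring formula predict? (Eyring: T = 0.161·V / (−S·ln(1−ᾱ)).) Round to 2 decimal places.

S = Σ Sᵢ = 202.0 sq m.
Σ(Sᵢαᵢ) = 7.4×0.05 + 60.4×0.03 + 56×0.12 + 14.6×0.04 + 7.6×0.84 + 56×0.02 = 16.990.
Mean coefficient ᾱ = A/S = 0.0841.
−S·ln(1−ᾱ) = −202.0 × ln(1 − 0.0841) = 17.745.
V = 8 × 7 × 3 = 168 m³.
RT60 = 0.161 × 168 / 17.745 = 1.52 s.

1.52 s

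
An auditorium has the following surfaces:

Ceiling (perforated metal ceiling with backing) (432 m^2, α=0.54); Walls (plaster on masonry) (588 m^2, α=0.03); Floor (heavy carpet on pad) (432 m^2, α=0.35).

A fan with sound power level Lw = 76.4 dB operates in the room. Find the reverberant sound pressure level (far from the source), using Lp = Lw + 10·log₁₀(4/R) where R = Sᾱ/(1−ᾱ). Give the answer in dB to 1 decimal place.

55.0 dB

A = 402.120 sabins; S = 1452.0 m^2.
ᾱ = 402.120/1452.0 = 0.2769; R = Sᾱ/(1−ᾱ) = 402.120/(1−0.2769) = 556.106 m^2.
Lp = 76.4 + 10·log₁₀(4/556.106) = 76.4 + (-21.43) = 55.0 dB.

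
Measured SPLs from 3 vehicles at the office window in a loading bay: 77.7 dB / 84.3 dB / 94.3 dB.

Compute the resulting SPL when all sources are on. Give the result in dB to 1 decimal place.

94.8 dB

Σ 10^(Lᵢ/10) = 3.02e+09.
Back to dB: 10·log₁₀ Σ = 94.8 dB.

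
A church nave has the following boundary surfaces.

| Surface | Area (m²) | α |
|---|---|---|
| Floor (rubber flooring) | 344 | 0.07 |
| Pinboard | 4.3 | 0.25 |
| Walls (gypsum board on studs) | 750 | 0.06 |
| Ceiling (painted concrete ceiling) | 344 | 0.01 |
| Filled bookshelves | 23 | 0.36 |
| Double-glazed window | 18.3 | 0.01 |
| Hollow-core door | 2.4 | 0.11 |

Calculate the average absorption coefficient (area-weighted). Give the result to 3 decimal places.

S = Σ Sᵢ = 344 + 4.3 + 750 + 344 + 23 + 18.3 + 2.4 = 1486.0 m².
Weighted sum Σ Sα = 82.322.
ᾱ = A/S = 0.055.

0.055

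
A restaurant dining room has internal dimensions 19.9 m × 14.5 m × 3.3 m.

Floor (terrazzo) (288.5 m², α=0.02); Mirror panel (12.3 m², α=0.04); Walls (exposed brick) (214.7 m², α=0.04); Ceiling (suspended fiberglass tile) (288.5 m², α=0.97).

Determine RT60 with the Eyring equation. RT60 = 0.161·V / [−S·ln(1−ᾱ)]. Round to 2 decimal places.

0.42 s

Total surface area S = 288.5 + 12.3 + 214.7 + 288.5 = 804.0 m².
Σ(Sᵢαᵢ) = 288.5×0.02 + 12.3×0.04 + 214.7×0.04 + 288.5×0.97 = 294.695.
ᾱ = 294.695 / 804.0 = 0.3665.
Eyring denominator: −S ln(1−ᾱ) = 367.022.
V = 19.9 × 14.5 × 3.3 = 952.215 m³.
RT60 = 0.161 × 952.215 / 367.022 = 0.42 s.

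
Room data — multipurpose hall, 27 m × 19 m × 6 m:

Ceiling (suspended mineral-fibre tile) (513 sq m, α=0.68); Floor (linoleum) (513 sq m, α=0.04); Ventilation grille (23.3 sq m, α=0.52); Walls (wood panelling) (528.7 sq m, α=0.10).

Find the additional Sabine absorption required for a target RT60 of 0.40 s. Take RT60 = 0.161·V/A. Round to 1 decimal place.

804.5 sabins

A₁ = Σ Sᵢαᵢ = 513×0.68 + 513×0.04 + 23.3×0.52 + 528.7×0.10 = 434.346 sabins.
For T = 0.40 s, need A₂ = 0.161·V/T = 0.161·3078/0.40 = 1238.895 sabins.
ΔA = A₂ − A₁ = 1238.895 − 434.346 = 804.5 sabins.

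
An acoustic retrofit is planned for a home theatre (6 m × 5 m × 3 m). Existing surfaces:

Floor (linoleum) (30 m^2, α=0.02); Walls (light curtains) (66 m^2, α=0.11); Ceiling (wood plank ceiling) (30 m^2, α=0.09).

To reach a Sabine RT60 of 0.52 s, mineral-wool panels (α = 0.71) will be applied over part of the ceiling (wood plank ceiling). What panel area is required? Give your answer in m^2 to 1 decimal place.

27.9

Total absorption A₁ = 30*0.02 + 66*0.11 + 30*0.09
  = 0.600 + 7.260 + 2.700 = 10.560 m^2 sabins.
V = 90 m³. Target absorption A₂ = 0.161 × 90 / 0.52 = 27.865 sabins.
Absorption to add: 27.865 − 10.560 = 17.305 sabins.
Net gain per m^2: Δα = 0.71 − 0.09 = 0.62.
Panel area = 17.305 / 0.62 = 27.9 m^2.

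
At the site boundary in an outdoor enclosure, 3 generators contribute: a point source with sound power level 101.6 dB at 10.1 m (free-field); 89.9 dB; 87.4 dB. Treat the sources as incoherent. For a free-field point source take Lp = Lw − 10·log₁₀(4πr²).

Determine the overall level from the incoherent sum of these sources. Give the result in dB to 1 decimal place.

Source at 10.1 m: Lp = 101.6 − 10·log₁₀(4π·10.1²) = 101.6 − 10·log₁₀(1281.895) = 70.5 dB.
Σ 10^(Lᵢ/10) = 1.538e+09.
Back to dB: 10·log₁₀ Σ = 91.9 dB.

91.9 dB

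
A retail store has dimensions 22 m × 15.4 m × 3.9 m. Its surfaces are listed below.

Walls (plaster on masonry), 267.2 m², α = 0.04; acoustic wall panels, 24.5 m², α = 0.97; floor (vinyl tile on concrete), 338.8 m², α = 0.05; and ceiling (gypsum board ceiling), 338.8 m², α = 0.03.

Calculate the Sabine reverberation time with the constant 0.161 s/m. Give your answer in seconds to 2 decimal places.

3.46 s

Total absorption A = 267.2·0.04 + 24.5·0.97 + 338.8·0.05 + 338.8·0.03
  = 10.688 + 23.765 + 16.940 + 10.164 = 61.557 m² sabins.
Room volume: 1321.32 m³.
Sabine: RT60 = 0.161 × 1321.32 / 61.557 = 3.46 s.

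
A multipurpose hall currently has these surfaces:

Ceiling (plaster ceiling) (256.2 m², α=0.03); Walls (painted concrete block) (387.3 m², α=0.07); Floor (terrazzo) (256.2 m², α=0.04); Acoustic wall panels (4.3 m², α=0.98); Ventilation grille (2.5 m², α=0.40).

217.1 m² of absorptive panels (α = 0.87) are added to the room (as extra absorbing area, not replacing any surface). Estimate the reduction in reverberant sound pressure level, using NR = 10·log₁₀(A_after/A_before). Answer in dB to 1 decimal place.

A_before = Σ Sᵢαᵢ = 256.2×0.03 + 387.3×0.07 + 256.2×0.04 + 4.3×0.98 + 2.5×0.40 = 50.259 sabins.
Added absorption = 217.1 × 0.87 = 188.877 sabins.
A_after = 50.259 + 188.877 = 239.136 sabins.
Reduction = 10 log₁₀(A_after/A_before) = 10 log₁₀(4.7581) = 6.8 dB.

6.8 dB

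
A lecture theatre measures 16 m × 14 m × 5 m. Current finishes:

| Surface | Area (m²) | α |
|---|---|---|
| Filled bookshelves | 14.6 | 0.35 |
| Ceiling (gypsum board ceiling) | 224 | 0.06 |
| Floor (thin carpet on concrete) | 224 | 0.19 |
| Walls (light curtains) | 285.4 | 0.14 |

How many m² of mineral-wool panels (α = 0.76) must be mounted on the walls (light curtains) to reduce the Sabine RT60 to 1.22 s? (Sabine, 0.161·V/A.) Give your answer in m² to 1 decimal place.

Summing Sᵢαᵢ: 5.110 + 13.440 + 42.560 + 39.956 → A₁ = 101.066 sabins.
V = 1120 m³. Target absorption A₂ = 0.161 × 1120 / 1.22 = 147.803 sabins.
Absorption to add: 147.803 − 101.066 = 46.737 sabins.
Each m² of panel replacing the walls (light curtains) adds (0.76 − 0.14) = 0.62 sabins.
Area = ΔA/Δα = 46.737/0.62 = 75.4 m².

75.4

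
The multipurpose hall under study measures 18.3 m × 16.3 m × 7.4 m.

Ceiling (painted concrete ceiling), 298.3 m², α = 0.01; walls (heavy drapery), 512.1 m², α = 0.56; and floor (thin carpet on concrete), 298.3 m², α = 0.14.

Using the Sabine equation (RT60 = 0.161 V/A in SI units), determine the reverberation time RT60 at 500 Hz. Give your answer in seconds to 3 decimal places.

Summing Sᵢαᵢ: 2.983 + 286.776 + 41.762 → A = 331.521 sabins.
V = 18.3·16.3·7.4 = 2207.346 m³.
Sabine: RT60 = 0.161 × 2207.346 / 331.521 = 1.072 s.

1.072 seconds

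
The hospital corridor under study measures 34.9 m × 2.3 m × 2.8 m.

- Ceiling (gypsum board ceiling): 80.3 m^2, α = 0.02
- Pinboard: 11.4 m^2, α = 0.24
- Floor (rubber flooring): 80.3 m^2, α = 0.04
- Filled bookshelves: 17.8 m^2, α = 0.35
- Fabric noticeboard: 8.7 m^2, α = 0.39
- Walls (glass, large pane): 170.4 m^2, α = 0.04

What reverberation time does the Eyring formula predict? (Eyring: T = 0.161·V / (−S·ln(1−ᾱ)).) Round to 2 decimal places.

Total surface area S = 80.3 + 11.4 + 80.3 + 17.8 + 8.7 + 170.4 = 368.9 m^2.
Σ(Sᵢαᵢ) = 80.3×0.02 + 11.4×0.24 + 80.3×0.04 + 17.8×0.35 + 8.7×0.39 + 170.4×0.04 = 23.993.
Mean coefficient ᾱ = A/S = 0.0650.
−S·ln(1−ᾱ) = −368.9 × ln(1 − 0.0650) = 24.793.
V = 34.9 × 2.3 × 2.8 = 224.756 m³.
T = 0.161·V/[−S·ln(1−ᾱ)] = 0.161·224.756/24.793 = 1.46 s.

1.46 seconds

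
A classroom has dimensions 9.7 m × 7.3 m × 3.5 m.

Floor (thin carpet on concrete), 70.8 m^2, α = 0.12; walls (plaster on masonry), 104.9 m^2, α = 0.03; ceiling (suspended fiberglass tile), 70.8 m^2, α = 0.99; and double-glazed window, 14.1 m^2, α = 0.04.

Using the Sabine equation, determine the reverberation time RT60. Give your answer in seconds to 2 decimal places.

0.48 s

Summing Sᵢαᵢ: 8.496 + 3.147 + 70.092 + 0.564 → A = 82.299 sabins.
Room volume: 247.835 m³.
Sabine: RT60 = 0.161 × 247.835 / 82.299 = 0.48 s.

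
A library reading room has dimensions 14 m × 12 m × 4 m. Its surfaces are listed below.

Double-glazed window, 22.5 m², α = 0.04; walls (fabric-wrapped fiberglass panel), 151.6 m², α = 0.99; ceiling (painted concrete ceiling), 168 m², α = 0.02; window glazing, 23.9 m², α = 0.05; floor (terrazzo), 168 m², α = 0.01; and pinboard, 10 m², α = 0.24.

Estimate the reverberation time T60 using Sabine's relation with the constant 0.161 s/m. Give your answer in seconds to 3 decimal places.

A = Σ Sᵢαᵢ = 22.5·0.04 + 151.6·0.99 + 168·0.02 + 23.9·0.05 + 168·0.01 + 10·0.24 = 159.619 sabins.
Volume V = 14 × 12 × 4 = 672 m³.
T = 0.161 V/A = 0.161·672/159.619 = 0.678 s.

0.678 s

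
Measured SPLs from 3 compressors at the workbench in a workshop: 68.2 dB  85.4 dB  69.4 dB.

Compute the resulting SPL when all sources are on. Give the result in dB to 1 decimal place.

85.6 dB

Sum in the linear (power) domain: Σ 10^(Lᵢ/10) = 10^(68.2/10) + 10^(85.4/10) + 10^(69.4/10) = 3.621e+08.
L_total = 10·log₁₀(3.621e+08) = 85.6 dB.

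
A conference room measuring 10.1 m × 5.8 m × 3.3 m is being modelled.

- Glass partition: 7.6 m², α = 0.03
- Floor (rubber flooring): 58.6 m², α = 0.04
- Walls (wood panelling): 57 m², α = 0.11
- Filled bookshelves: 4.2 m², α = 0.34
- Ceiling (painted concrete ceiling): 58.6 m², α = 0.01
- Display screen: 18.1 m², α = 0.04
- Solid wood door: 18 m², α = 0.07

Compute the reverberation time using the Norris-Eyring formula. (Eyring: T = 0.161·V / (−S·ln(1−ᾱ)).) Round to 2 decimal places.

S = Σ Sᵢ = 222.1 m².
Σ(Sᵢαᵢ) = 7.6·0.03 + 58.6·0.04 + 57·0.11 + 4.2·0.34 + 58.6·0.01 + 18.1·0.04 + 18·0.07 = 12.840.
Mean coefficient ᾱ = A/S = 0.0578.
−S·ln(1−ᾱ) = −222.1 × ln(1 − 0.0578) = 13.223.
V = 10.1 × 5.8 × 3.3 = 193.314 m³.
T = 0.161·V/[−S·ln(1−ᾱ)] = 0.161·193.314/13.223 = 2.35 s.

2.35 seconds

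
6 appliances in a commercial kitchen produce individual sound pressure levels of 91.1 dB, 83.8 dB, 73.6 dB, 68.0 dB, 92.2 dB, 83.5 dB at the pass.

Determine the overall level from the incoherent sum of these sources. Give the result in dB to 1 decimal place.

Converting to relative power and adding: 10^(91.1/10) + 10^(83.8/10) + 10^(73.6/10) + 10^(68.0/10) + 10^(92.2/10) + 10^(83.5/10) = 3.441e+09.
Combined level = 10 log₁₀(3.441e+09) = 95.4 dB.

95.4 dB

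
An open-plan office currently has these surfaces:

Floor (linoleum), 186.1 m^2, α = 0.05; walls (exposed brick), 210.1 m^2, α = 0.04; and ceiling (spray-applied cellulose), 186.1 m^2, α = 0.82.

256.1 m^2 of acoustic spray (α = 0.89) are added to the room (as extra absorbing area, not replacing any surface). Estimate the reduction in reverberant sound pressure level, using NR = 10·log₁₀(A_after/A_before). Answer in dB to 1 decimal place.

Equivalent absorption area: A_before = 186.1*0.05 + 210.1*0.04 + 186.1*0.82 = 170.311 m^2.
Added absorption = 256.1 × 0.89 = 227.929 sabins.
New total A_after = 398.240 sabins.
Reduction = 10 log₁₀(A_after/A_before) = 10 log₁₀(2.3383) = 3.7 dB.

3.7 dB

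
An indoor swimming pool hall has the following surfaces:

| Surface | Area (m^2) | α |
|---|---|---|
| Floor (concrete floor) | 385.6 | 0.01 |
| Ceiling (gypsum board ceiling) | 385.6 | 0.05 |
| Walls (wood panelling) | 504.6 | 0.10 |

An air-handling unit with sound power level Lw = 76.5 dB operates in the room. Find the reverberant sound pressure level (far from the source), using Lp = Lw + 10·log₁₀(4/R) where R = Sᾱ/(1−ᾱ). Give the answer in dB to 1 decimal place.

63.6 dB

A = 73.596 sabins; S = 1275.8 m^2.
ᾱ = 73.596/1275.8 = 0.0577; R = Sᾱ/(1−ᾱ) = 73.596/(1−0.0577) = 78.103 m^2.
Lp = 76.5 + 10·log₁₀(4/78.103) = 76.5 + (-12.91) = 63.6 dB.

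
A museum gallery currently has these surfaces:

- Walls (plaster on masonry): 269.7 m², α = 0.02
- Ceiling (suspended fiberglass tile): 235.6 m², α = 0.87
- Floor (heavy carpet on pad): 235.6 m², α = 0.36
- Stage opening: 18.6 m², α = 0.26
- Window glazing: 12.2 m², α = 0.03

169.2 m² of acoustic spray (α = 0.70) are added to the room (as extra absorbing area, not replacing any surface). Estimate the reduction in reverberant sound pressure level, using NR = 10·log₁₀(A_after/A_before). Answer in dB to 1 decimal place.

1.4 dB

Equivalent absorption area: A_before = 269.7·0.02 + 235.6·0.87 + 235.6·0.36 + 18.6·0.26 + 12.2·0.03 = 300.384 m².
Added absorption = 169.2 × 0.70 = 118.440 sabins.
A_after = 300.384 + 118.440 = 418.824 sabins.
NR = 10·log₁₀(418.824/300.384) = 1.4 dB.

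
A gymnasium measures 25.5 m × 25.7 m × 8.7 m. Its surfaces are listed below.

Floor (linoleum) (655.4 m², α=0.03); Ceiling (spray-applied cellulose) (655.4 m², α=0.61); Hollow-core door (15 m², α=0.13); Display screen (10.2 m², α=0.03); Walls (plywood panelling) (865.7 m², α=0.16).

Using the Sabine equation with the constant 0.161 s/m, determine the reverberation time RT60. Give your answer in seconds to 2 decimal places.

Summing Sᵢαᵢ: 19.662 + 399.794 + 1.950 + 0.306 + 138.512 → A = 560.224 sabins.
Room volume: 5701.545 m³.
RT60 = 0.161 · V / A = 0.161 × 5701.545 / 560.224 = 1.64 s.

1.64 seconds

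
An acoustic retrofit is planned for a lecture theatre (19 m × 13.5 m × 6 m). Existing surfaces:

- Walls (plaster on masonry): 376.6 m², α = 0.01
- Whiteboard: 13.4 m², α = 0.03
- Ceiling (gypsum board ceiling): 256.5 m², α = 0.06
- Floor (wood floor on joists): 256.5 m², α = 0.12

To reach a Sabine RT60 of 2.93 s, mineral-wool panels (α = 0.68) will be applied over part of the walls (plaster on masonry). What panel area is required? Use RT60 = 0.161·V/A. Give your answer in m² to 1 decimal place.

Total absorption A₁ = 376.6·0.01 + 13.4·0.03 + 256.5·0.06 + 256.5·0.12
  = 3.766 + 0.402 + 15.390 + 30.780 = 50.338 m² sabins.
V = 1539 m³. Target absorption A₂ = 0.161 × 1539 / 2.93 = 84.566 sabins.
ΔA needed = 84.566 − 50.338 = 34.228 sabins.
Each m² of panel replacing the walls (plaster on masonry) adds (0.68 − 0.01) = 0.67 sabins.
Panel area = 34.228 / 0.67 = 51.1 m².

51.1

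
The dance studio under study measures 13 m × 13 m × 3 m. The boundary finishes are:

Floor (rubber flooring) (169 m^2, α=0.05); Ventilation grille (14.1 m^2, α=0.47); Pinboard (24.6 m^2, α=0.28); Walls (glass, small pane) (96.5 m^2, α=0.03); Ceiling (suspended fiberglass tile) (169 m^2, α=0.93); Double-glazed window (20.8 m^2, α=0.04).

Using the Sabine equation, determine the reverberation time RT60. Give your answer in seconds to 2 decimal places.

Equivalent absorption area: A = 169*0.05 + 14.1*0.47 + 24.6*0.28 + 96.5*0.03 + 169*0.93 + 20.8*0.04 = 182.862 m^2.
V = 13·13·3 = 507 m³.
Sabine: RT60 = 0.161 × 507 / 182.862 = 0.45 s.

0.45 s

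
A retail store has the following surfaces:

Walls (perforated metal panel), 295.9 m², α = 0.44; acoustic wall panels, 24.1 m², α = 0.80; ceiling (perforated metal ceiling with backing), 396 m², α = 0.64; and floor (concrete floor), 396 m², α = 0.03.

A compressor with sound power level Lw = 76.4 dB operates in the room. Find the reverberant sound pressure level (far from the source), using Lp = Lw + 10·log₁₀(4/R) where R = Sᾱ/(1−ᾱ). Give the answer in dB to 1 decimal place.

54.2 dB

A = 414.796 sabins; S = 1112.0 m².
ᾱ = 0.3730, so room constant R = A/(1−ᾱ) = 661.557 m².
Lp = 76.4 + 10·log₁₀(4/661.557) = 76.4 + (-22.19) = 54.2 dB.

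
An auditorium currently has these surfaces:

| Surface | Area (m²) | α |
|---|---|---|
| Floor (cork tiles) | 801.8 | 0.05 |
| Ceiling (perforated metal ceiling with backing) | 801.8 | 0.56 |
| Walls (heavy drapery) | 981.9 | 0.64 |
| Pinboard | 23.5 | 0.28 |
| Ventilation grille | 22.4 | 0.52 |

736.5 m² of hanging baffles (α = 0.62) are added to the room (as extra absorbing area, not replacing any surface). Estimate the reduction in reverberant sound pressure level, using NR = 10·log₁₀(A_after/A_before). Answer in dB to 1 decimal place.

1.5 dB

A_before = Σ Sᵢαᵢ = 801.8·0.05 + 801.8·0.56 + 981.9·0.64 + 23.5·0.28 + 22.4·0.52 = 1135.742 sabins.
Added absorption = 736.5 × 0.62 = 456.630 sabins.
A_after = 1135.742 + 456.630 = 1592.372 sabins.
Reduction = 10 log₁₀(A_after/A_before) = 10 log₁₀(1.4021) = 1.5 dB.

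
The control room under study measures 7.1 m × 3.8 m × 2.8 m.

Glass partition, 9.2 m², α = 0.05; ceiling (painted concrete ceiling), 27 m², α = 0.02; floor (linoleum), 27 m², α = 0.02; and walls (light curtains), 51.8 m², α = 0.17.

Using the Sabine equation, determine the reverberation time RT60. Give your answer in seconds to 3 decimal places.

Total absorption A = 9.2*0.05 + 27*0.02 + 27*0.02 + 51.8*0.17
  = 0.460 + 0.540 + 0.540 + 8.806 = 10.346 m² sabins.
V = 7.1·3.8·2.8 = 75.544 m³.
T = 0.161 V/A = 0.161·75.544/10.346 = 1.176 s.

1.176 s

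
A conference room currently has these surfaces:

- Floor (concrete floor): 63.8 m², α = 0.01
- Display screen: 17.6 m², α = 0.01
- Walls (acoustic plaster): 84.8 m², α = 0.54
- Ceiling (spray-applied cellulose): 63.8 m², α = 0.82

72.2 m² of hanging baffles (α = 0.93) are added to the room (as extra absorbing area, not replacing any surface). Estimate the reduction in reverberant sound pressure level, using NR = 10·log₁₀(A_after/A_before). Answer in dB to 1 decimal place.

Equivalent absorption area: A_before = 63.8·0.01 + 17.6·0.01 + 84.8·0.54 + 63.8·0.82 = 98.922 m².
Treatment contributes 72.2·0.93 = 67.146 sabins.
A_after = 98.922 + 67.146 = 166.068 sabins.
NR = 10·log₁₀(166.068/98.922) = 2.2 dB.

2.2 dB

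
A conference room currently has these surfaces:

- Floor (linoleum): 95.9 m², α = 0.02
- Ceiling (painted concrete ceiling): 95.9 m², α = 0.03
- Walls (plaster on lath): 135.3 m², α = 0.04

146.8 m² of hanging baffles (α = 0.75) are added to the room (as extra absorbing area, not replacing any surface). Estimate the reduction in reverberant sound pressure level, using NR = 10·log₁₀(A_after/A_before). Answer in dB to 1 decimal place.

10.7 dB

Total absorption A_before = 95.9×0.02 + 95.9×0.03 + 135.3×0.04
  = 1.918 + 2.877 + 5.412 = 10.207 m² sabins.
Treatment contributes 146.8·0.75 = 110.100 sabins.
New total A_after = 120.307 sabins.
Reduction = 10 log₁₀(A_after/A_before) = 10 log₁₀(11.7867) = 10.7 dB.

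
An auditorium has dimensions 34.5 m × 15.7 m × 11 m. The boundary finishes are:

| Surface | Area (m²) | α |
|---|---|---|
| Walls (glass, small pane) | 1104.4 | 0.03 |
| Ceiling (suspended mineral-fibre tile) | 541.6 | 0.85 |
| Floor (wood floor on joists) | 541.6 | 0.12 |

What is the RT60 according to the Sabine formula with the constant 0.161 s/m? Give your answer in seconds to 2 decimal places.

Total absorption A = 1104.4·0.03 + 541.6·0.85 + 541.6·0.12
  = 33.132 + 460.360 + 64.992 = 558.484 m² sabins.
Volume V = 34.5 × 15.7 × 11 = 5958.15 m³.
RT60 = 0.161 · V / A = 0.161 × 5958.15 / 558.484 = 1.72 s.

1.72 sec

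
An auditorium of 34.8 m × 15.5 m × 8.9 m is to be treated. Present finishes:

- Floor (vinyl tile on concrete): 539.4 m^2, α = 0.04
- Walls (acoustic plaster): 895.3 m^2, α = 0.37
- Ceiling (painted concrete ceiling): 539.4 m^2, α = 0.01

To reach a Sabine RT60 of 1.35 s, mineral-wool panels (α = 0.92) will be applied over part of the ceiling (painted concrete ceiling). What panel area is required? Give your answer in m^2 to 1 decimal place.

Total absorption A₁ = 539.4*0.04 + 895.3*0.37 + 539.4*0.01
  = 21.576 + 331.261 + 5.394 = 358.231 m^2 sabins.
V = 4800.66 m³. Target absorption A₂ = 0.161 × 4800.66 / 1.35 = 572.523 sabins.
Absorption to add: 572.523 − 358.231 = 214.292 sabins.
Net gain per m^2: Δα = 0.92 − 0.01 = 0.91.
Area = ΔA/Δα = 214.292/0.91 = 235.5 m^2.

235.5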